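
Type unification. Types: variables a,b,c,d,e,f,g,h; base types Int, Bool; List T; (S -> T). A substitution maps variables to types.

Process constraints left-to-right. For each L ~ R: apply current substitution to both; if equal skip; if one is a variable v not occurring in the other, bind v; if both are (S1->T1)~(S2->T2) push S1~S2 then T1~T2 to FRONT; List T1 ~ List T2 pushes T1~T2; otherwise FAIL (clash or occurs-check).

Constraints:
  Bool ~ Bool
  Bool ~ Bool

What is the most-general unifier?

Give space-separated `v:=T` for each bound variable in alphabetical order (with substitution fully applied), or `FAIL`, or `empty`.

Answer: empty

Derivation:
step 1: unify Bool ~ Bool  [subst: {-} | 1 pending]
  -> identical, skip
step 2: unify Bool ~ Bool  [subst: {-} | 0 pending]
  -> identical, skip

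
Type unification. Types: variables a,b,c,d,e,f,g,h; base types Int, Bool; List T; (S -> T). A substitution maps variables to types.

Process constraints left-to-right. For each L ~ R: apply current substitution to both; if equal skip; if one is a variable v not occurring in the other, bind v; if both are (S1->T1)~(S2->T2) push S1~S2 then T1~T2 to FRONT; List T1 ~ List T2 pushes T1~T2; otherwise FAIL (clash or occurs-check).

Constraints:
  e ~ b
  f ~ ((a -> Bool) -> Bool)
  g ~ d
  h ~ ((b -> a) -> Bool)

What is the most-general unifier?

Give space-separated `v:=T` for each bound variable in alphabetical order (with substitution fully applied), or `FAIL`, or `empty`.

step 1: unify e ~ b  [subst: {-} | 3 pending]
  bind e := b
step 2: unify f ~ ((a -> Bool) -> Bool)  [subst: {e:=b} | 2 pending]
  bind f := ((a -> Bool) -> Bool)
step 3: unify g ~ d  [subst: {e:=b, f:=((a -> Bool) -> Bool)} | 1 pending]
  bind g := d
step 4: unify h ~ ((b -> a) -> Bool)  [subst: {e:=b, f:=((a -> Bool) -> Bool), g:=d} | 0 pending]
  bind h := ((b -> a) -> Bool)

Answer: e:=b f:=((a -> Bool) -> Bool) g:=d h:=((b -> a) -> Bool)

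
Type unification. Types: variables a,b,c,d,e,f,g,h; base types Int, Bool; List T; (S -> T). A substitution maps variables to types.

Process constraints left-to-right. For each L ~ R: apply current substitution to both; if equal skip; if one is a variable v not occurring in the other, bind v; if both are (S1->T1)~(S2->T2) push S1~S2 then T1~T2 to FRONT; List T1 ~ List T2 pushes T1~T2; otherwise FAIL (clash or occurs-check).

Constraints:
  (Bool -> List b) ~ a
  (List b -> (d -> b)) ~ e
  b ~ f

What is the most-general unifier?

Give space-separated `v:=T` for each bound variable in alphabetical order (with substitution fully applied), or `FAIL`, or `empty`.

Answer: a:=(Bool -> List f) b:=f e:=(List f -> (d -> f))

Derivation:
step 1: unify (Bool -> List b) ~ a  [subst: {-} | 2 pending]
  bind a := (Bool -> List b)
step 2: unify (List b -> (d -> b)) ~ e  [subst: {a:=(Bool -> List b)} | 1 pending]
  bind e := (List b -> (d -> b))
step 3: unify b ~ f  [subst: {a:=(Bool -> List b), e:=(List b -> (d -> b))} | 0 pending]
  bind b := f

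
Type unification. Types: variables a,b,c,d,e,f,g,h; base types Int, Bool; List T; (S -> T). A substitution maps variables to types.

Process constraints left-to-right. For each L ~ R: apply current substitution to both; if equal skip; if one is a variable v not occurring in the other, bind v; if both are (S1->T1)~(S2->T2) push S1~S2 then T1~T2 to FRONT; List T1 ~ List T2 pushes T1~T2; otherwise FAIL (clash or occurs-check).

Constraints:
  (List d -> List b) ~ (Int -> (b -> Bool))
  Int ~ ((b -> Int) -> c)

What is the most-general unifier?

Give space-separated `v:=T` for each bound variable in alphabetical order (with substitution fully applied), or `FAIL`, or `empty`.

step 1: unify (List d -> List b) ~ (Int -> (b -> Bool))  [subst: {-} | 1 pending]
  -> decompose arrow: push List d~Int, List b~(b -> Bool)
step 2: unify List d ~ Int  [subst: {-} | 2 pending]
  clash: List d vs Int

Answer: FAIL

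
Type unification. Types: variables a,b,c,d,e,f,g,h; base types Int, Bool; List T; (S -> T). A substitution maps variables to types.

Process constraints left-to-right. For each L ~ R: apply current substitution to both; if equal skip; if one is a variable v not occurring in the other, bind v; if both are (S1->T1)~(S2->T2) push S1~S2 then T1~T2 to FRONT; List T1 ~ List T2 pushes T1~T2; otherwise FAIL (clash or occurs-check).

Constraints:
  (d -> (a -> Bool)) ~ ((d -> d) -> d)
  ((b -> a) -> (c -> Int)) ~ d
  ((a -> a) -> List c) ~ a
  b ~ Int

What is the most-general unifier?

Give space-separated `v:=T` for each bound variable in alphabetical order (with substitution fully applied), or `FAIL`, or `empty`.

step 1: unify (d -> (a -> Bool)) ~ ((d -> d) -> d)  [subst: {-} | 3 pending]
  -> decompose arrow: push d~(d -> d), (a -> Bool)~d
step 2: unify d ~ (d -> d)  [subst: {-} | 4 pending]
  occurs-check fail: d in (d -> d)

Answer: FAIL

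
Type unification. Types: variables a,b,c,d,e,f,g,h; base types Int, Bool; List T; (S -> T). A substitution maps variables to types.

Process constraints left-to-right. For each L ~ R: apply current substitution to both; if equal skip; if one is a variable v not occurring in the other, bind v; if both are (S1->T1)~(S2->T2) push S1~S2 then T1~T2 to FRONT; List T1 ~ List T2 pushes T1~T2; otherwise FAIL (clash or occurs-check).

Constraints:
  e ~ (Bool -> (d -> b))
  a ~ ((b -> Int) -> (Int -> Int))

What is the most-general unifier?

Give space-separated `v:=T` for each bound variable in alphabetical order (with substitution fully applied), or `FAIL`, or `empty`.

step 1: unify e ~ (Bool -> (d -> b))  [subst: {-} | 1 pending]
  bind e := (Bool -> (d -> b))
step 2: unify a ~ ((b -> Int) -> (Int -> Int))  [subst: {e:=(Bool -> (d -> b))} | 0 pending]
  bind a := ((b -> Int) -> (Int -> Int))

Answer: a:=((b -> Int) -> (Int -> Int)) e:=(Bool -> (d -> b))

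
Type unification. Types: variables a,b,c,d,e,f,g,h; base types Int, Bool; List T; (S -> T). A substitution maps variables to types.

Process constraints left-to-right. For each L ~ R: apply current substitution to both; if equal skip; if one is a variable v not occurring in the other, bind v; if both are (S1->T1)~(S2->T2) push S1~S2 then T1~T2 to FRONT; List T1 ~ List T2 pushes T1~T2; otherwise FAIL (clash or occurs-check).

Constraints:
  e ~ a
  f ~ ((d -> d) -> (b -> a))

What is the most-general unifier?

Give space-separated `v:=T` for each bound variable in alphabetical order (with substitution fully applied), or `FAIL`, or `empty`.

Answer: e:=a f:=((d -> d) -> (b -> a))

Derivation:
step 1: unify e ~ a  [subst: {-} | 1 pending]
  bind e := a
step 2: unify f ~ ((d -> d) -> (b -> a))  [subst: {e:=a} | 0 pending]
  bind f := ((d -> d) -> (b -> a))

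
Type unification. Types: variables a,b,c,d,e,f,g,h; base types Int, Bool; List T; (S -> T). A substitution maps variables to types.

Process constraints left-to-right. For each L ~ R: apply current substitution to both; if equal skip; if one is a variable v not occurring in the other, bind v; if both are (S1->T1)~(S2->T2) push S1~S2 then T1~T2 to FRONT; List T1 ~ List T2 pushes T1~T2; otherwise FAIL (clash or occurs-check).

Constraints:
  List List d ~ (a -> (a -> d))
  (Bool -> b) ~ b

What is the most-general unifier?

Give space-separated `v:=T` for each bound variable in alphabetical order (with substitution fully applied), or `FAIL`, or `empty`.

Answer: FAIL

Derivation:
step 1: unify List List d ~ (a -> (a -> d))  [subst: {-} | 1 pending]
  clash: List List d vs (a -> (a -> d))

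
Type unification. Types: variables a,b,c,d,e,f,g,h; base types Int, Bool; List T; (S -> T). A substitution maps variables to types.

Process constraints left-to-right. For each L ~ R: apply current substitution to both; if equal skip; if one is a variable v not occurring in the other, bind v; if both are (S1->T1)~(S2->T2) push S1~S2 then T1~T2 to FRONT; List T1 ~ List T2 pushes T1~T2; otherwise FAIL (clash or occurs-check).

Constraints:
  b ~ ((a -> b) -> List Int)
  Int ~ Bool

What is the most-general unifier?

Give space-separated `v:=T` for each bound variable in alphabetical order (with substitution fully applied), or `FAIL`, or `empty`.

Answer: FAIL

Derivation:
step 1: unify b ~ ((a -> b) -> List Int)  [subst: {-} | 1 pending]
  occurs-check fail: b in ((a -> b) -> List Int)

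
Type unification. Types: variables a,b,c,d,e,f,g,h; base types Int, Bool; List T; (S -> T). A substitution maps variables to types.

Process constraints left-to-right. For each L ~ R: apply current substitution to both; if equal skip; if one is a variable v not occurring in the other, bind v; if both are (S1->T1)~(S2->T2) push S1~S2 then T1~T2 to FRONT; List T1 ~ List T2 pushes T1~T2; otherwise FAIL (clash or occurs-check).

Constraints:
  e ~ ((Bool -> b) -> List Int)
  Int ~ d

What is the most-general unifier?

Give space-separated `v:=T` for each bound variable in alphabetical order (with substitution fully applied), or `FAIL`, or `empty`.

step 1: unify e ~ ((Bool -> b) -> List Int)  [subst: {-} | 1 pending]
  bind e := ((Bool -> b) -> List Int)
step 2: unify Int ~ d  [subst: {e:=((Bool -> b) -> List Int)} | 0 pending]
  bind d := Int

Answer: d:=Int e:=((Bool -> b) -> List Int)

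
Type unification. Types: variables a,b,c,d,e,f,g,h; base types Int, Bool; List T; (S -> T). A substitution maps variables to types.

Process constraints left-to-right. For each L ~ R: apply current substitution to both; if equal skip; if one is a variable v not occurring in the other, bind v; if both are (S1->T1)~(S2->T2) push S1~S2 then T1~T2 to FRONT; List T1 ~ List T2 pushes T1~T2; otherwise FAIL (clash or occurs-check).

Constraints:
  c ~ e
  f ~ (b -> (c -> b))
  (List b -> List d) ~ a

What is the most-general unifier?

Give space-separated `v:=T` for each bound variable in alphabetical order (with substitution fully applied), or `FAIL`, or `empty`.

Answer: a:=(List b -> List d) c:=e f:=(b -> (e -> b))

Derivation:
step 1: unify c ~ e  [subst: {-} | 2 pending]
  bind c := e
step 2: unify f ~ (b -> (e -> b))  [subst: {c:=e} | 1 pending]
  bind f := (b -> (e -> b))
step 3: unify (List b -> List d) ~ a  [subst: {c:=e, f:=(b -> (e -> b))} | 0 pending]
  bind a := (List b -> List d)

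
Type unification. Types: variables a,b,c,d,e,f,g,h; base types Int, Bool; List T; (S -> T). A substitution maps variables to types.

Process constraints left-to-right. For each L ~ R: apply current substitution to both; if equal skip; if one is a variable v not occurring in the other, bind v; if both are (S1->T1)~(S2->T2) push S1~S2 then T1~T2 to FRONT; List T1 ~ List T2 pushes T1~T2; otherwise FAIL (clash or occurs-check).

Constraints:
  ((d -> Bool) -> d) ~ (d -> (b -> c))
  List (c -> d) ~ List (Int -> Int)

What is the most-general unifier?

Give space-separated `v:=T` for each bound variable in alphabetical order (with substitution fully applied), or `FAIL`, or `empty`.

Answer: FAIL

Derivation:
step 1: unify ((d -> Bool) -> d) ~ (d -> (b -> c))  [subst: {-} | 1 pending]
  -> decompose arrow: push (d -> Bool)~d, d~(b -> c)
step 2: unify (d -> Bool) ~ d  [subst: {-} | 2 pending]
  occurs-check fail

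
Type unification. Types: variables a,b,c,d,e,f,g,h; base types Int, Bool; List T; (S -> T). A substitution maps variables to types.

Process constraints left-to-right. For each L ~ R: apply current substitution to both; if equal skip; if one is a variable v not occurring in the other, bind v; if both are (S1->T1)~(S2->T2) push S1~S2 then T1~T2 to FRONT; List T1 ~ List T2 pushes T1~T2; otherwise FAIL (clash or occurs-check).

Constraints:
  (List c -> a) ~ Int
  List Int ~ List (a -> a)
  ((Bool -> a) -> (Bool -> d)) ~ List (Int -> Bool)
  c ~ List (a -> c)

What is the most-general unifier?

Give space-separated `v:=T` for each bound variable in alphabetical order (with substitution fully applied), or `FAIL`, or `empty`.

Answer: FAIL

Derivation:
step 1: unify (List c -> a) ~ Int  [subst: {-} | 3 pending]
  clash: (List c -> a) vs Int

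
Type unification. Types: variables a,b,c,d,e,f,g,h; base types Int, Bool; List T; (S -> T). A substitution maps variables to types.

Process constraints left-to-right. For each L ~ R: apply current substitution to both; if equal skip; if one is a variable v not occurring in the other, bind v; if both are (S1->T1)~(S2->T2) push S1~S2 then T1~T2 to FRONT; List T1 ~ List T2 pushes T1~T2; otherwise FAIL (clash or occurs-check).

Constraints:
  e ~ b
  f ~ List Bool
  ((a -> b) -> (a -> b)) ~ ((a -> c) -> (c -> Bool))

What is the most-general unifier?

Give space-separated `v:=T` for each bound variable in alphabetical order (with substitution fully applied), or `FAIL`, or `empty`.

Answer: a:=Bool b:=Bool c:=Bool e:=Bool f:=List Bool

Derivation:
step 1: unify e ~ b  [subst: {-} | 2 pending]
  bind e := b
step 2: unify f ~ List Bool  [subst: {e:=b} | 1 pending]
  bind f := List Bool
step 3: unify ((a -> b) -> (a -> b)) ~ ((a -> c) -> (c -> Bool))  [subst: {e:=b, f:=List Bool} | 0 pending]
  -> decompose arrow: push (a -> b)~(a -> c), (a -> b)~(c -> Bool)
step 4: unify (a -> b) ~ (a -> c)  [subst: {e:=b, f:=List Bool} | 1 pending]
  -> decompose arrow: push a~a, b~c
step 5: unify a ~ a  [subst: {e:=b, f:=List Bool} | 2 pending]
  -> identical, skip
step 6: unify b ~ c  [subst: {e:=b, f:=List Bool} | 1 pending]
  bind b := c
step 7: unify (a -> c) ~ (c -> Bool)  [subst: {e:=b, f:=List Bool, b:=c} | 0 pending]
  -> decompose arrow: push a~c, c~Bool
step 8: unify a ~ c  [subst: {e:=b, f:=List Bool, b:=c} | 1 pending]
  bind a := c
step 9: unify c ~ Bool  [subst: {e:=b, f:=List Bool, b:=c, a:=c} | 0 pending]
  bind c := Bool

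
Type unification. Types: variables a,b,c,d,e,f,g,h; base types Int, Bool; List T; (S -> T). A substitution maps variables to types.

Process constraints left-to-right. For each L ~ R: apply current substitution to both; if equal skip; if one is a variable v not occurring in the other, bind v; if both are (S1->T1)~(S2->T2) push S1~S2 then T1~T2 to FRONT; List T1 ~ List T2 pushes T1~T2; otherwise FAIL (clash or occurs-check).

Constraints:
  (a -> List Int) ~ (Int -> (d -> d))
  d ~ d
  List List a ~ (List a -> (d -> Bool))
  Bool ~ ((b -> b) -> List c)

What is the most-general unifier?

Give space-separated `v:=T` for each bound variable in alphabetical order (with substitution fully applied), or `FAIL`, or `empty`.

step 1: unify (a -> List Int) ~ (Int -> (d -> d))  [subst: {-} | 3 pending]
  -> decompose arrow: push a~Int, List Int~(d -> d)
step 2: unify a ~ Int  [subst: {-} | 4 pending]
  bind a := Int
step 3: unify List Int ~ (d -> d)  [subst: {a:=Int} | 3 pending]
  clash: List Int vs (d -> d)

Answer: FAIL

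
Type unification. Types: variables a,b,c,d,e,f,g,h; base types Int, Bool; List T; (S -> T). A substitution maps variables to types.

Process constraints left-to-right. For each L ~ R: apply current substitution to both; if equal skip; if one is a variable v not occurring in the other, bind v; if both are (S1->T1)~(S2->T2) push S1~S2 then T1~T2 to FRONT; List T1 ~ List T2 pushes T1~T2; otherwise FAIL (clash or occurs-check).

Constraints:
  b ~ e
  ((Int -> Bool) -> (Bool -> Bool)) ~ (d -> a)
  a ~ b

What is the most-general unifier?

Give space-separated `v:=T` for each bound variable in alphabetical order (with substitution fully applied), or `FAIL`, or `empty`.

Answer: a:=(Bool -> Bool) b:=(Bool -> Bool) d:=(Int -> Bool) e:=(Bool -> Bool)

Derivation:
step 1: unify b ~ e  [subst: {-} | 2 pending]
  bind b := e
step 2: unify ((Int -> Bool) -> (Bool -> Bool)) ~ (d -> a)  [subst: {b:=e} | 1 pending]
  -> decompose arrow: push (Int -> Bool)~d, (Bool -> Bool)~a
step 3: unify (Int -> Bool) ~ d  [subst: {b:=e} | 2 pending]
  bind d := (Int -> Bool)
step 4: unify (Bool -> Bool) ~ a  [subst: {b:=e, d:=(Int -> Bool)} | 1 pending]
  bind a := (Bool -> Bool)
step 5: unify (Bool -> Bool) ~ e  [subst: {b:=e, d:=(Int -> Bool), a:=(Bool -> Bool)} | 0 pending]
  bind e := (Bool -> Bool)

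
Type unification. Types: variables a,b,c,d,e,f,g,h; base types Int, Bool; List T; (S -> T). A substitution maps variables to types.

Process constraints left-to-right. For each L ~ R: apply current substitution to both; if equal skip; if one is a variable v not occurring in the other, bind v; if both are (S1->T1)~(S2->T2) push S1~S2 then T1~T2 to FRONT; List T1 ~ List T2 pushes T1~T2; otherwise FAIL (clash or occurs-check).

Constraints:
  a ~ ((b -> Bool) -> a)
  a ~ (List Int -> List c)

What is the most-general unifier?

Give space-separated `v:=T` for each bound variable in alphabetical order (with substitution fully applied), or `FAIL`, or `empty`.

step 1: unify a ~ ((b -> Bool) -> a)  [subst: {-} | 1 pending]
  occurs-check fail: a in ((b -> Bool) -> a)

Answer: FAIL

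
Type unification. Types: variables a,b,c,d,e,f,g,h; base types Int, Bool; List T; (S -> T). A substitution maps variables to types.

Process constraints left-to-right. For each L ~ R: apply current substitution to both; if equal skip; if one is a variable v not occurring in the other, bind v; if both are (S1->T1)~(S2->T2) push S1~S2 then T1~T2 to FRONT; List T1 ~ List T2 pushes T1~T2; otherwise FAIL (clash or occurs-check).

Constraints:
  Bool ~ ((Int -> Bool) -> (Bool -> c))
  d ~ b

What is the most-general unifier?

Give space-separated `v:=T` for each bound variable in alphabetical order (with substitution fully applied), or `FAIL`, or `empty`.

step 1: unify Bool ~ ((Int -> Bool) -> (Bool -> c))  [subst: {-} | 1 pending]
  clash: Bool vs ((Int -> Bool) -> (Bool -> c))

Answer: FAIL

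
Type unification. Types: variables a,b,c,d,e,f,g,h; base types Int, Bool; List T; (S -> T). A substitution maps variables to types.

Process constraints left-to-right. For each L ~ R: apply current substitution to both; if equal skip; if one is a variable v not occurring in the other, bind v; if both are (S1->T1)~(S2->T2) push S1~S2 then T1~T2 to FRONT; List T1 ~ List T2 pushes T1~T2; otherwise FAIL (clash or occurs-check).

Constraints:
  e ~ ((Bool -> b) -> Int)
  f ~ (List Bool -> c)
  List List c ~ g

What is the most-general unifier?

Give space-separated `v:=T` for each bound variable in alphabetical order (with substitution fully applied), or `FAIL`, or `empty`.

Answer: e:=((Bool -> b) -> Int) f:=(List Bool -> c) g:=List List c

Derivation:
step 1: unify e ~ ((Bool -> b) -> Int)  [subst: {-} | 2 pending]
  bind e := ((Bool -> b) -> Int)
step 2: unify f ~ (List Bool -> c)  [subst: {e:=((Bool -> b) -> Int)} | 1 pending]
  bind f := (List Bool -> c)
step 3: unify List List c ~ g  [subst: {e:=((Bool -> b) -> Int), f:=(List Bool -> c)} | 0 pending]
  bind g := List List c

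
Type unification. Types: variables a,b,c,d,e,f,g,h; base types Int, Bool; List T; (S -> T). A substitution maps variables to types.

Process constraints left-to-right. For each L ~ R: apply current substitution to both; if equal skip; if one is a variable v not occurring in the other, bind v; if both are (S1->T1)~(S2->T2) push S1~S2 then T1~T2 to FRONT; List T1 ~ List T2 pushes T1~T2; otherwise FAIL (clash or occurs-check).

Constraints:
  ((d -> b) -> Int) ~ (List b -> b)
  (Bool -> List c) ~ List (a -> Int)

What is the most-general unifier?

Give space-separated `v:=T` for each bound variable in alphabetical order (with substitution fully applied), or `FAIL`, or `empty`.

Answer: FAIL

Derivation:
step 1: unify ((d -> b) -> Int) ~ (List b -> b)  [subst: {-} | 1 pending]
  -> decompose arrow: push (d -> b)~List b, Int~b
step 2: unify (d -> b) ~ List b  [subst: {-} | 2 pending]
  clash: (d -> b) vs List b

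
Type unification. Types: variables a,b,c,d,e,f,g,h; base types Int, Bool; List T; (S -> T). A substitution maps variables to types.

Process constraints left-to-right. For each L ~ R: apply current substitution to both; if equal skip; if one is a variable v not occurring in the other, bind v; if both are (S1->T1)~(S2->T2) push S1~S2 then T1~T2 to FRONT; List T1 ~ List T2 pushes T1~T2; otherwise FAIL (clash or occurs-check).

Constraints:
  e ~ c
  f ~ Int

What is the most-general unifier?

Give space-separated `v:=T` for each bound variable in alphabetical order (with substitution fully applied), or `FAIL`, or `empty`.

Answer: e:=c f:=Int

Derivation:
step 1: unify e ~ c  [subst: {-} | 1 pending]
  bind e := c
step 2: unify f ~ Int  [subst: {e:=c} | 0 pending]
  bind f := Int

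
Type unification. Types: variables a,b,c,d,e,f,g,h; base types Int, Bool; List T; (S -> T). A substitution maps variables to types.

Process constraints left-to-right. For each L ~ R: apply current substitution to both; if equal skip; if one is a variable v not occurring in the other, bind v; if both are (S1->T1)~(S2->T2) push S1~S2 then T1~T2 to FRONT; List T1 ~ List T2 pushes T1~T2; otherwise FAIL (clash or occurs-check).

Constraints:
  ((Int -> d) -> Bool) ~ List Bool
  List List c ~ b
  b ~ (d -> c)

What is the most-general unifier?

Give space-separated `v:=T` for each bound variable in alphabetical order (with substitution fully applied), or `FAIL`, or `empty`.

step 1: unify ((Int -> d) -> Bool) ~ List Bool  [subst: {-} | 2 pending]
  clash: ((Int -> d) -> Bool) vs List Bool

Answer: FAIL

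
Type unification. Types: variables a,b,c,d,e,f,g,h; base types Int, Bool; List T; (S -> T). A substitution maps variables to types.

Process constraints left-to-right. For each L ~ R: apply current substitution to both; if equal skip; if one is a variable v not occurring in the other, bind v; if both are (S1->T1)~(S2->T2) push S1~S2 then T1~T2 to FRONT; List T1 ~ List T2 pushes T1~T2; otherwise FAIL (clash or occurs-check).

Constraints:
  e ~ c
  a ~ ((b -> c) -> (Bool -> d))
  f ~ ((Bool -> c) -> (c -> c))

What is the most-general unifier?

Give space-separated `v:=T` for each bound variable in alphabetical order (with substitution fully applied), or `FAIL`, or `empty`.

step 1: unify e ~ c  [subst: {-} | 2 pending]
  bind e := c
step 2: unify a ~ ((b -> c) -> (Bool -> d))  [subst: {e:=c} | 1 pending]
  bind a := ((b -> c) -> (Bool -> d))
step 3: unify f ~ ((Bool -> c) -> (c -> c))  [subst: {e:=c, a:=((b -> c) -> (Bool -> d))} | 0 pending]
  bind f := ((Bool -> c) -> (c -> c))

Answer: a:=((b -> c) -> (Bool -> d)) e:=c f:=((Bool -> c) -> (c -> c))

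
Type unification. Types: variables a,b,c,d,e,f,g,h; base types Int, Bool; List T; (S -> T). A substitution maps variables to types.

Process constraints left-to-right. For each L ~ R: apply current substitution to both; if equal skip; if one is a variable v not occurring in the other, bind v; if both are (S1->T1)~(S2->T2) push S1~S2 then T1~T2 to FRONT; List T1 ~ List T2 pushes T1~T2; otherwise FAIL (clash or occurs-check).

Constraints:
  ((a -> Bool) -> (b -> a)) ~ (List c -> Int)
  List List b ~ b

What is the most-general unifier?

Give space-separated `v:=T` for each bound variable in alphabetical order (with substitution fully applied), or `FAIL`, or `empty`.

Answer: FAIL

Derivation:
step 1: unify ((a -> Bool) -> (b -> a)) ~ (List c -> Int)  [subst: {-} | 1 pending]
  -> decompose arrow: push (a -> Bool)~List c, (b -> a)~Int
step 2: unify (a -> Bool) ~ List c  [subst: {-} | 2 pending]
  clash: (a -> Bool) vs List c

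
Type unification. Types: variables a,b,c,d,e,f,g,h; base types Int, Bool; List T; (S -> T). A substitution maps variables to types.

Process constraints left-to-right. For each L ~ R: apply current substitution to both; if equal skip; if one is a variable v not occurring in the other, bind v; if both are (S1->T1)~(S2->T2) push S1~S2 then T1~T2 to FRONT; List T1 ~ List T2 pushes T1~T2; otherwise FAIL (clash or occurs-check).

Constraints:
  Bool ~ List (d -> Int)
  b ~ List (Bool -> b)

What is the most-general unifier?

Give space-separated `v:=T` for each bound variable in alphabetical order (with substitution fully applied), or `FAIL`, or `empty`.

Answer: FAIL

Derivation:
step 1: unify Bool ~ List (d -> Int)  [subst: {-} | 1 pending]
  clash: Bool vs List (d -> Int)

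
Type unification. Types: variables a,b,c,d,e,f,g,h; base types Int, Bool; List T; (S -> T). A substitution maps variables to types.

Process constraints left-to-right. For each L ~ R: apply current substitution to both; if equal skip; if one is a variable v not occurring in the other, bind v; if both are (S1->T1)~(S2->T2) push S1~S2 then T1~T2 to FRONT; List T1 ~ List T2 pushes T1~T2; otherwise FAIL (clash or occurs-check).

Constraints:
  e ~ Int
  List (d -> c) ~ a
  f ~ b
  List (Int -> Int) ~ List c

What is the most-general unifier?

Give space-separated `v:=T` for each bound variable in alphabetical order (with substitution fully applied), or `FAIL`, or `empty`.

Answer: a:=List (d -> (Int -> Int)) c:=(Int -> Int) e:=Int f:=b

Derivation:
step 1: unify e ~ Int  [subst: {-} | 3 pending]
  bind e := Int
step 2: unify List (d -> c) ~ a  [subst: {e:=Int} | 2 pending]
  bind a := List (d -> c)
step 3: unify f ~ b  [subst: {e:=Int, a:=List (d -> c)} | 1 pending]
  bind f := b
step 4: unify List (Int -> Int) ~ List c  [subst: {e:=Int, a:=List (d -> c), f:=b} | 0 pending]
  -> decompose List: push (Int -> Int)~c
step 5: unify (Int -> Int) ~ c  [subst: {e:=Int, a:=List (d -> c), f:=b} | 0 pending]
  bind c := (Int -> Int)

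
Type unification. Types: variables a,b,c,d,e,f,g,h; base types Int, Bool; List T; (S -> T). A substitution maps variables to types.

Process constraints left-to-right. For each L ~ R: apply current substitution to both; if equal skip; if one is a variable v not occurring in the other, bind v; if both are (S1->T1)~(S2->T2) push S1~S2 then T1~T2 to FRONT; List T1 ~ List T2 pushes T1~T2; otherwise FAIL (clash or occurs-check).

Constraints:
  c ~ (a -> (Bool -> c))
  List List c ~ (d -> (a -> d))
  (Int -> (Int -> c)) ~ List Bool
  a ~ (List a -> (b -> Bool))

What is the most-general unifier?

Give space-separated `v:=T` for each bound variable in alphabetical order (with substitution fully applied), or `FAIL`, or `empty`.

step 1: unify c ~ (a -> (Bool -> c))  [subst: {-} | 3 pending]
  occurs-check fail: c in (a -> (Bool -> c))

Answer: FAIL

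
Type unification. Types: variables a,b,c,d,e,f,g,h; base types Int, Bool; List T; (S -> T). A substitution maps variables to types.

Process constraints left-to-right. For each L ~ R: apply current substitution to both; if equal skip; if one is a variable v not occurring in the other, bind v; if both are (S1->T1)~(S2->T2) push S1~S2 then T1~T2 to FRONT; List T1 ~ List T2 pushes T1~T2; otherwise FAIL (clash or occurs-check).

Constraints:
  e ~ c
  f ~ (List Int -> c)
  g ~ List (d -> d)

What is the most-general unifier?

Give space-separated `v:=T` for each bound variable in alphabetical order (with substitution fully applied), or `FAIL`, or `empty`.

step 1: unify e ~ c  [subst: {-} | 2 pending]
  bind e := c
step 2: unify f ~ (List Int -> c)  [subst: {e:=c} | 1 pending]
  bind f := (List Int -> c)
step 3: unify g ~ List (d -> d)  [subst: {e:=c, f:=(List Int -> c)} | 0 pending]
  bind g := List (d -> d)

Answer: e:=c f:=(List Int -> c) g:=List (d -> d)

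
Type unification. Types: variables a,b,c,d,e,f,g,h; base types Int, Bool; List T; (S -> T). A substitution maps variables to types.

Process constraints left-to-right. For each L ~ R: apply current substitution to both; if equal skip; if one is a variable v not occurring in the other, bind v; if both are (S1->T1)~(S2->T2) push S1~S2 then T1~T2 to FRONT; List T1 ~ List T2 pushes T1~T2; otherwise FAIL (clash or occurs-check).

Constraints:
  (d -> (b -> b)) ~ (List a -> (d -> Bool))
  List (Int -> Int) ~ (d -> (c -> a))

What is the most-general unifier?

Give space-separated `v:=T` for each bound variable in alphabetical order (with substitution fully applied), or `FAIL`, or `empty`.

step 1: unify (d -> (b -> b)) ~ (List a -> (d -> Bool))  [subst: {-} | 1 pending]
  -> decompose arrow: push d~List a, (b -> b)~(d -> Bool)
step 2: unify d ~ List a  [subst: {-} | 2 pending]
  bind d := List a
step 3: unify (b -> b) ~ (List a -> Bool)  [subst: {d:=List a} | 1 pending]
  -> decompose arrow: push b~List a, b~Bool
step 4: unify b ~ List a  [subst: {d:=List a} | 2 pending]
  bind b := List a
step 5: unify List a ~ Bool  [subst: {d:=List a, b:=List a} | 1 pending]
  clash: List a vs Bool

Answer: FAIL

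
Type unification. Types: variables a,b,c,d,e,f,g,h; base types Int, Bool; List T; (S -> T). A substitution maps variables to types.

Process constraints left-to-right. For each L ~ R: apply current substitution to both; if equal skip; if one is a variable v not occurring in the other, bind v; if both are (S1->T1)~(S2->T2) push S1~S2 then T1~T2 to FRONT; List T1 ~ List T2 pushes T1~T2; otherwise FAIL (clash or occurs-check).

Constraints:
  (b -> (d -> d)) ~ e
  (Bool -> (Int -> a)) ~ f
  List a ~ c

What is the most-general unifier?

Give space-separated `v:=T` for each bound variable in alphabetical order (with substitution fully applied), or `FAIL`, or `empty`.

step 1: unify (b -> (d -> d)) ~ e  [subst: {-} | 2 pending]
  bind e := (b -> (d -> d))
step 2: unify (Bool -> (Int -> a)) ~ f  [subst: {e:=(b -> (d -> d))} | 1 pending]
  bind f := (Bool -> (Int -> a))
step 3: unify List a ~ c  [subst: {e:=(b -> (d -> d)), f:=(Bool -> (Int -> a))} | 0 pending]
  bind c := List a

Answer: c:=List a e:=(b -> (d -> d)) f:=(Bool -> (Int -> a))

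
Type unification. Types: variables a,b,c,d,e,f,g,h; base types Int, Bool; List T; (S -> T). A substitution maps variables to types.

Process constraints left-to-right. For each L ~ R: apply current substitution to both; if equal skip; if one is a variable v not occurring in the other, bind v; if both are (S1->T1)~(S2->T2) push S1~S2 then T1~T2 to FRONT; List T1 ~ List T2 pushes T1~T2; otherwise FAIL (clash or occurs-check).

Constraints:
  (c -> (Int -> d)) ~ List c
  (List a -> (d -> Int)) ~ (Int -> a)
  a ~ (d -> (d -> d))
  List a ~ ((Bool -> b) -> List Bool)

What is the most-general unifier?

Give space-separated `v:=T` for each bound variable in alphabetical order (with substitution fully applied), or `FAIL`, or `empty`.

Answer: FAIL

Derivation:
step 1: unify (c -> (Int -> d)) ~ List c  [subst: {-} | 3 pending]
  clash: (c -> (Int -> d)) vs List c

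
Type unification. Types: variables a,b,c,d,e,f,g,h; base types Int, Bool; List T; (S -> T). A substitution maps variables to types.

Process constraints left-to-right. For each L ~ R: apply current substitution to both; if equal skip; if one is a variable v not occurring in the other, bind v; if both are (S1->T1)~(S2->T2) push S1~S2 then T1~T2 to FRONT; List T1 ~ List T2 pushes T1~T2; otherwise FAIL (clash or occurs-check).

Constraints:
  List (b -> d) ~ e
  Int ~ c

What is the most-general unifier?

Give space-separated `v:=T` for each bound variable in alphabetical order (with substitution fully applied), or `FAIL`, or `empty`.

step 1: unify List (b -> d) ~ e  [subst: {-} | 1 pending]
  bind e := List (b -> d)
step 2: unify Int ~ c  [subst: {e:=List (b -> d)} | 0 pending]
  bind c := Int

Answer: c:=Int e:=List (b -> d)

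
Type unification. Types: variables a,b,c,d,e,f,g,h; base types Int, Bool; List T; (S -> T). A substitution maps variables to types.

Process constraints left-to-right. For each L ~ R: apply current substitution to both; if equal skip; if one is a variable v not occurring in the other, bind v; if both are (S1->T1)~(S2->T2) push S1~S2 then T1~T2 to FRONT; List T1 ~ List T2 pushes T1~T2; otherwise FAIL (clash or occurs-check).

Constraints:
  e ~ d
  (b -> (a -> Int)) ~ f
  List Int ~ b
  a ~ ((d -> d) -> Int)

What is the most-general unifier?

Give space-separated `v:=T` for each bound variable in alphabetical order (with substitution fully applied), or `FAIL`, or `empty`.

step 1: unify e ~ d  [subst: {-} | 3 pending]
  bind e := d
step 2: unify (b -> (a -> Int)) ~ f  [subst: {e:=d} | 2 pending]
  bind f := (b -> (a -> Int))
step 3: unify List Int ~ b  [subst: {e:=d, f:=(b -> (a -> Int))} | 1 pending]
  bind b := List Int
step 4: unify a ~ ((d -> d) -> Int)  [subst: {e:=d, f:=(b -> (a -> Int)), b:=List Int} | 0 pending]
  bind a := ((d -> d) -> Int)

Answer: a:=((d -> d) -> Int) b:=List Int e:=d f:=(List Int -> (((d -> d) -> Int) -> Int))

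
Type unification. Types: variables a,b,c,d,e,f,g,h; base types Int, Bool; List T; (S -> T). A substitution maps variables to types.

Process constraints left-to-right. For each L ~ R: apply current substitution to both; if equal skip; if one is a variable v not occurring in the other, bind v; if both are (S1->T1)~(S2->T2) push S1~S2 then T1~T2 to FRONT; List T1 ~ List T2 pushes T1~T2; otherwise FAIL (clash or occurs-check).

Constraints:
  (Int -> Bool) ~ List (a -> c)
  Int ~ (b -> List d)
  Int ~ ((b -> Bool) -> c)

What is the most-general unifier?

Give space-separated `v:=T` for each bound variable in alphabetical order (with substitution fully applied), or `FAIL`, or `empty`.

step 1: unify (Int -> Bool) ~ List (a -> c)  [subst: {-} | 2 pending]
  clash: (Int -> Bool) vs List (a -> c)

Answer: FAIL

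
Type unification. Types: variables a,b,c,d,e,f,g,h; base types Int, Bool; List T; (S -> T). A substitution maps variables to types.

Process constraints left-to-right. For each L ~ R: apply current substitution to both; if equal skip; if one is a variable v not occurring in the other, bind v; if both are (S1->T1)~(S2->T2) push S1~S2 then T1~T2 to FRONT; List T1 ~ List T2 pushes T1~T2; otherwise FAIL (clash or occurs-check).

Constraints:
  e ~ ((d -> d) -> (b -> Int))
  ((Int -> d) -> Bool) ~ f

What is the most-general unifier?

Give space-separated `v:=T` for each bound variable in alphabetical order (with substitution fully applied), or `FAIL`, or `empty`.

step 1: unify e ~ ((d -> d) -> (b -> Int))  [subst: {-} | 1 pending]
  bind e := ((d -> d) -> (b -> Int))
step 2: unify ((Int -> d) -> Bool) ~ f  [subst: {e:=((d -> d) -> (b -> Int))} | 0 pending]
  bind f := ((Int -> d) -> Bool)

Answer: e:=((d -> d) -> (b -> Int)) f:=((Int -> d) -> Bool)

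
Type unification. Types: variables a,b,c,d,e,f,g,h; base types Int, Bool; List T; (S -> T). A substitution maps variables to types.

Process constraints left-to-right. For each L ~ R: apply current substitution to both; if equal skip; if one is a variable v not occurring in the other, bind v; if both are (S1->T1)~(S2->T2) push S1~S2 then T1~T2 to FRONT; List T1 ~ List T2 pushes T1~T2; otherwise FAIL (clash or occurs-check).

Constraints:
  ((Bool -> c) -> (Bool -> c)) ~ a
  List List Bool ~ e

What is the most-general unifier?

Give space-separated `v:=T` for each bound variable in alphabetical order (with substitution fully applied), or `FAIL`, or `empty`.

step 1: unify ((Bool -> c) -> (Bool -> c)) ~ a  [subst: {-} | 1 pending]
  bind a := ((Bool -> c) -> (Bool -> c))
step 2: unify List List Bool ~ e  [subst: {a:=((Bool -> c) -> (Bool -> c))} | 0 pending]
  bind e := List List Bool

Answer: a:=((Bool -> c) -> (Bool -> c)) e:=List List Bool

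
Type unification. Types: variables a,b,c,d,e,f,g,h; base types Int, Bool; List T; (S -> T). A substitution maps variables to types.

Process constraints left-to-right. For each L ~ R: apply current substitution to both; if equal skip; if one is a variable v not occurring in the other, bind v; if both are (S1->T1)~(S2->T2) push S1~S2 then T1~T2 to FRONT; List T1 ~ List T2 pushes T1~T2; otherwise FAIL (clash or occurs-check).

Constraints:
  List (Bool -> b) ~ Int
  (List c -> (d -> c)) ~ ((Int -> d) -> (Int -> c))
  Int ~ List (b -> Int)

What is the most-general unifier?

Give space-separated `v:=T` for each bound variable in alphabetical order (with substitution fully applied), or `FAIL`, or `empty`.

step 1: unify List (Bool -> b) ~ Int  [subst: {-} | 2 pending]
  clash: List (Bool -> b) vs Int

Answer: FAIL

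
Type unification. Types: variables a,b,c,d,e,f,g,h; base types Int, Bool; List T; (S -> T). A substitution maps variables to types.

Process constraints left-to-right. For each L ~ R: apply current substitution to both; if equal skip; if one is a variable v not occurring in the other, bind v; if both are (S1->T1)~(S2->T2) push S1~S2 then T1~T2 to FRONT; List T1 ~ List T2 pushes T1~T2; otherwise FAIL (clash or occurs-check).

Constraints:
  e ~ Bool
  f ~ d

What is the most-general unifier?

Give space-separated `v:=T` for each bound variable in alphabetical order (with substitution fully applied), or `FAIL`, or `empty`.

step 1: unify e ~ Bool  [subst: {-} | 1 pending]
  bind e := Bool
step 2: unify f ~ d  [subst: {e:=Bool} | 0 pending]
  bind f := d

Answer: e:=Bool f:=d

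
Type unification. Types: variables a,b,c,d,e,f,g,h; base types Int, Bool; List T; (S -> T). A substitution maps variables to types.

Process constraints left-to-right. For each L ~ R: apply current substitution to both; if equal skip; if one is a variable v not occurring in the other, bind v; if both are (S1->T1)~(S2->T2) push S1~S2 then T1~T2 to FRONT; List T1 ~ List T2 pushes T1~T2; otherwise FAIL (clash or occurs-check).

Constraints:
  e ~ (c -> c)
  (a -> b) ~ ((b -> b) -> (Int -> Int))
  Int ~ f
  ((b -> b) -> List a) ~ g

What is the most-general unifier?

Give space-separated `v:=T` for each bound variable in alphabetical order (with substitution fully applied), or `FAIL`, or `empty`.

Answer: a:=((Int -> Int) -> (Int -> Int)) b:=(Int -> Int) e:=(c -> c) f:=Int g:=(((Int -> Int) -> (Int -> Int)) -> List ((Int -> Int) -> (Int -> Int)))

Derivation:
step 1: unify e ~ (c -> c)  [subst: {-} | 3 pending]
  bind e := (c -> c)
step 2: unify (a -> b) ~ ((b -> b) -> (Int -> Int))  [subst: {e:=(c -> c)} | 2 pending]
  -> decompose arrow: push a~(b -> b), b~(Int -> Int)
step 3: unify a ~ (b -> b)  [subst: {e:=(c -> c)} | 3 pending]
  bind a := (b -> b)
step 4: unify b ~ (Int -> Int)  [subst: {e:=(c -> c), a:=(b -> b)} | 2 pending]
  bind b := (Int -> Int)
step 5: unify Int ~ f  [subst: {e:=(c -> c), a:=(b -> b), b:=(Int -> Int)} | 1 pending]
  bind f := Int
step 6: unify (((Int -> Int) -> (Int -> Int)) -> List ((Int -> Int) -> (Int -> Int))) ~ g  [subst: {e:=(c -> c), a:=(b -> b), b:=(Int -> Int), f:=Int} | 0 pending]
  bind g := (((Int -> Int) -> (Int -> Int)) -> List ((Int -> Int) -> (Int -> Int)))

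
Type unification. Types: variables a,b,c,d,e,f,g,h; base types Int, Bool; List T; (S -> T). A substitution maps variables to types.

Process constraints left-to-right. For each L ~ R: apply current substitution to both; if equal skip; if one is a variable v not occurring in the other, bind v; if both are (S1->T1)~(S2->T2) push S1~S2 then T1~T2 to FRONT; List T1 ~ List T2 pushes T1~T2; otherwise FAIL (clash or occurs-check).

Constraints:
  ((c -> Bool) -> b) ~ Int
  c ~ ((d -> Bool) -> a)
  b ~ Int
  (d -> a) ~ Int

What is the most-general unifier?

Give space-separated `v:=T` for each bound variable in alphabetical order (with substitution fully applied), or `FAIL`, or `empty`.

Answer: FAIL

Derivation:
step 1: unify ((c -> Bool) -> b) ~ Int  [subst: {-} | 3 pending]
  clash: ((c -> Bool) -> b) vs Int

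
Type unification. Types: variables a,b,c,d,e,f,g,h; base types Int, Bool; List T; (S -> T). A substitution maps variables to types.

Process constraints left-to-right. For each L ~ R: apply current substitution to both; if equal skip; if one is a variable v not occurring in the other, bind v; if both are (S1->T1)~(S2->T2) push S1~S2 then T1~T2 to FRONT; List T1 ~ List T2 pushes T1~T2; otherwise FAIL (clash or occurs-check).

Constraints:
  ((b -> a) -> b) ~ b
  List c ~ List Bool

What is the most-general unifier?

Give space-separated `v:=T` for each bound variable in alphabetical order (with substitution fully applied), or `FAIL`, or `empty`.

step 1: unify ((b -> a) -> b) ~ b  [subst: {-} | 1 pending]
  occurs-check fail

Answer: FAIL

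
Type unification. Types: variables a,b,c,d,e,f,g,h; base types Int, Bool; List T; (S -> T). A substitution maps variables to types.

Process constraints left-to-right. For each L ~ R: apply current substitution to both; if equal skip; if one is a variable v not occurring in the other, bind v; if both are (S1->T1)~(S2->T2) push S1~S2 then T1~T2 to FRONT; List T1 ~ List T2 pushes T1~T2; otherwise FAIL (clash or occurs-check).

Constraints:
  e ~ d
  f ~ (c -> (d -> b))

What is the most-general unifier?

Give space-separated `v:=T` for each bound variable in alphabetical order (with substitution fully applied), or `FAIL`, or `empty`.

step 1: unify e ~ d  [subst: {-} | 1 pending]
  bind e := d
step 2: unify f ~ (c -> (d -> b))  [subst: {e:=d} | 0 pending]
  bind f := (c -> (d -> b))

Answer: e:=d f:=(c -> (d -> b))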